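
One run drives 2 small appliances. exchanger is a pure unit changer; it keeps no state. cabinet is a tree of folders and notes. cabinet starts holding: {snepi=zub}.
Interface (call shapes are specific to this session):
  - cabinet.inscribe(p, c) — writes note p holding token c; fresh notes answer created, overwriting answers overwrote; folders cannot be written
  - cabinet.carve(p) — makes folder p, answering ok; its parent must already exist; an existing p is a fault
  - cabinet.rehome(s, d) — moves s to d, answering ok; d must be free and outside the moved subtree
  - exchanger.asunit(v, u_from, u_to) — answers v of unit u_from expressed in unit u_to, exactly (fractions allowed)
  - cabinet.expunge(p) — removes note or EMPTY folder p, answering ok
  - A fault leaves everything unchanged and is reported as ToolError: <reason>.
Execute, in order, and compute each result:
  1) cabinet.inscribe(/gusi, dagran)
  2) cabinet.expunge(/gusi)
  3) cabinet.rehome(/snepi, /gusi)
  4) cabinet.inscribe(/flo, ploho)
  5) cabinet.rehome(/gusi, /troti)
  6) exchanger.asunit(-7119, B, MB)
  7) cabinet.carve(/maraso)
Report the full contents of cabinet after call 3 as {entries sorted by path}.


Answer: {gusi=zub}

Derivation:
> cabinet.inscribe p=/gusi c=dagran
= created
> cabinet.expunge p=/gusi
= ok
> cabinet.rehome s=/snepi d=/gusi
= ok
> cabinet.inscribe p=/flo c=ploho
= created
> cabinet.rehome s=/gusi d=/troti
= ok
> exchanger.asunit v=-7119 u_from=B u_to=MB
= -7119/1000000
> cabinet.carve p=/maraso
= ok


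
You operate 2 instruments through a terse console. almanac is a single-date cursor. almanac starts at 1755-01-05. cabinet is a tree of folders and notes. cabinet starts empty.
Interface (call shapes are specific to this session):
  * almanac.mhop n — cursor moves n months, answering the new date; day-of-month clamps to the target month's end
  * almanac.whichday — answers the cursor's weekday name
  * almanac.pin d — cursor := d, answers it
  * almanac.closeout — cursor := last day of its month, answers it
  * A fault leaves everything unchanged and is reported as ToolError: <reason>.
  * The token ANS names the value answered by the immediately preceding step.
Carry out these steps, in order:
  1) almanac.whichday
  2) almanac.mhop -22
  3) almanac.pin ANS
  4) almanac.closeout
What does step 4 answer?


Answer: 1753-03-31

Derivation:
-- whichday() ~> Sunday
-- mhop(n: -22) ~> 1753-03-05
-- pin(d: ANS) ~> 1753-03-05
-- closeout() ~> 1753-03-31


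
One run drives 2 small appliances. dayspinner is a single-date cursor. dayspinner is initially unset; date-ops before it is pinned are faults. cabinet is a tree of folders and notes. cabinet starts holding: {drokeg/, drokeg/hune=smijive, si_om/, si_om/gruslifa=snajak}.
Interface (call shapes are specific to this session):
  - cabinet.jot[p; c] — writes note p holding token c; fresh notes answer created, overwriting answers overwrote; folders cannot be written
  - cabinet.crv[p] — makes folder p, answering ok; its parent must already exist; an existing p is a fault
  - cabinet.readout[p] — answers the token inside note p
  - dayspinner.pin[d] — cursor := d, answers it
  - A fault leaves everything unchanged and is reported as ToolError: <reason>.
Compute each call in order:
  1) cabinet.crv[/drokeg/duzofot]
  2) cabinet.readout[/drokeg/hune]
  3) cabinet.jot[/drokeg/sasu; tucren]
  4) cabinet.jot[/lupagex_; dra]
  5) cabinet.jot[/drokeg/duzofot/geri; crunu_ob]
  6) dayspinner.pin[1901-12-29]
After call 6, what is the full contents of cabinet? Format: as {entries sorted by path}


% crv /drokeg/duzofot
[out] ok
% readout /drokeg/hune
[out] smijive
% jot /drokeg/sasu tucren
[out] created
% jot /lupagex_ dra
[out] created
% jot /drokeg/duzofot/geri crunu_ob
[out] created
% pin 1901-12-29
[out] 1901-12-29

Answer: {drokeg/, drokeg/duzofot/, drokeg/duzofot/geri=crunu_ob, drokeg/hune=smijive, drokeg/sasu=tucren, lupagex_=dra, si_om/, si_om/gruslifa=snajak}


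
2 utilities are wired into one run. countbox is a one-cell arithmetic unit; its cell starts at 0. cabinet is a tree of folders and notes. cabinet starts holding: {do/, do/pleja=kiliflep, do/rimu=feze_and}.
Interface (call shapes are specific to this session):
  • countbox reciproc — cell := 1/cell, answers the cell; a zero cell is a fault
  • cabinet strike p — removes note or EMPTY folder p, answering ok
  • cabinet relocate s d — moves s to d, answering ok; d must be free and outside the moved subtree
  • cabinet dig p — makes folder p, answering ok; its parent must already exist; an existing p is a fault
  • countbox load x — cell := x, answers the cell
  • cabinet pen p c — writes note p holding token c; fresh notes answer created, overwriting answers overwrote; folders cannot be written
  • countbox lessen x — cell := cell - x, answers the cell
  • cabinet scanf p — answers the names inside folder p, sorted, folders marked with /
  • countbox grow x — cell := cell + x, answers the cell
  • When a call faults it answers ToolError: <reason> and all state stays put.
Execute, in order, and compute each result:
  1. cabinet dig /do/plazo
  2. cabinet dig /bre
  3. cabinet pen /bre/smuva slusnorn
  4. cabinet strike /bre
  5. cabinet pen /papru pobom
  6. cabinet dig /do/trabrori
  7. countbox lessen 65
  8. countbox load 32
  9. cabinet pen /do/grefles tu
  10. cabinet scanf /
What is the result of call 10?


Answer: [bre/, do/, papru]

Derivation:
Step: cabinet dig[p=/do/plazo]
Result: ok
Step: cabinet dig[p=/bre]
Result: ok
Step: cabinet pen[p=/bre/smuva; c=slusnorn]
Result: created
Step: cabinet strike[p=/bre]
Result: ToolError: not empty
Step: cabinet pen[p=/papru; c=pobom]
Result: created
Step: cabinet dig[p=/do/trabrori]
Result: ok
Step: countbox lessen[x=65]
Result: -65
Step: countbox load[x=32]
Result: 32
Step: cabinet pen[p=/do/grefles; c=tu]
Result: created
Step: cabinet scanf[p=/]
Result: [bre/, do/, papru]


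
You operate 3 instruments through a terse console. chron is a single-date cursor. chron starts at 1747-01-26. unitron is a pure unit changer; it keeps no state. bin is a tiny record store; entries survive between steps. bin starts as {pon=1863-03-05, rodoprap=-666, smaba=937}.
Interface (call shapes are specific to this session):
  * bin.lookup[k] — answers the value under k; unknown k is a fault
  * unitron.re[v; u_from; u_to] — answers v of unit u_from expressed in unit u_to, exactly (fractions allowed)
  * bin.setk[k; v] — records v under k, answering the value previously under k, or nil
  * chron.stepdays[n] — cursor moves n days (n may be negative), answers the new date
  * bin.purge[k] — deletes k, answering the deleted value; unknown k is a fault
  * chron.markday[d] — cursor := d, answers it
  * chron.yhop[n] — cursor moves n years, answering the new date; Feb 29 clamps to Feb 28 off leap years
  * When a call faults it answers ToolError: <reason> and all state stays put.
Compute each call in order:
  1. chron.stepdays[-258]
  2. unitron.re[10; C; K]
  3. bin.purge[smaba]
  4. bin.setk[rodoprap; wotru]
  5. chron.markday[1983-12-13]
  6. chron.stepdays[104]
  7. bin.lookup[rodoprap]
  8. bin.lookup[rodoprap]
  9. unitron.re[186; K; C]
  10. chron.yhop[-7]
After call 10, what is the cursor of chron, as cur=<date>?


→ stepdays(n: -258)
← 1746-05-13
→ re(v: 10, u_from: C, u_to: K)
← 5663/20
→ purge(k: smaba)
← 937
→ setk(k: rodoprap, v: wotru)
← -666
→ markday(d: 1983-12-13)
← 1983-12-13
→ stepdays(n: 104)
← 1984-03-26
→ lookup(k: rodoprap)
← wotru
→ lookup(k: rodoprap)
← wotru
→ re(v: 186, u_from: K, u_to: C)
← -1743/20
→ yhop(n: -7)
← 1977-03-26

Answer: cur=1977-03-26


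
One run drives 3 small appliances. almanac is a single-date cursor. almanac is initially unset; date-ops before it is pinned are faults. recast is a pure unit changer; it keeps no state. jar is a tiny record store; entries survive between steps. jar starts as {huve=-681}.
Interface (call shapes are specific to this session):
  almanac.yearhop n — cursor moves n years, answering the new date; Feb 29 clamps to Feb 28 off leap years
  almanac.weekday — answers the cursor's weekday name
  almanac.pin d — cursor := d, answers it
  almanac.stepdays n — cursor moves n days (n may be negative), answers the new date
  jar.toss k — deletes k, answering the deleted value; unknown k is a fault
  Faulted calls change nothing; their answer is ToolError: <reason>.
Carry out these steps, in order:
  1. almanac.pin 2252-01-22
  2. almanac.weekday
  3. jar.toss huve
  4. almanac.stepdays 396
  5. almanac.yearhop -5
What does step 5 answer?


Act: almanac.pin[2252-01-22]
Obs: 2252-01-22
Act: almanac.weekday[]
Obs: Thursday
Act: jar.toss[huve]
Obs: -681
Act: almanac.stepdays[396]
Obs: 2253-02-21
Act: almanac.yearhop[-5]
Obs: 2248-02-21

Answer: 2248-02-21


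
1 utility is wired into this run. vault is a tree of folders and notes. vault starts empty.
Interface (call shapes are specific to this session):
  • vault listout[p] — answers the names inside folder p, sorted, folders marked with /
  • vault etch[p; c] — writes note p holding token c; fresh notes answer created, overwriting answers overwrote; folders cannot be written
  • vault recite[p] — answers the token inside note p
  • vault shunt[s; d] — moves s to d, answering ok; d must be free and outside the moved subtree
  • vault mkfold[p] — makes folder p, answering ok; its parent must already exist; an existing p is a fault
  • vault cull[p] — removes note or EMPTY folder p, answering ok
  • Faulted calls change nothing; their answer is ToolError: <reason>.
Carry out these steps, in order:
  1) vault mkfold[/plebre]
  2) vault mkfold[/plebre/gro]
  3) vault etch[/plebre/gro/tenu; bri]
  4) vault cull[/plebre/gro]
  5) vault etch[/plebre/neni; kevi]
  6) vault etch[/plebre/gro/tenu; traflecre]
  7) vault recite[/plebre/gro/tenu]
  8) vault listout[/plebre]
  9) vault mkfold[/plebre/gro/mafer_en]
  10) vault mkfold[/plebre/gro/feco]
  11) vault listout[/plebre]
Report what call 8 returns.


Answer: [gro/, neni]

Derivation:
CALL vault mkfold[p=/plebre]
RET  ok
CALL vault mkfold[p=/plebre/gro]
RET  ok
CALL vault etch[p=/plebre/gro/tenu; c=bri]
RET  created
CALL vault cull[p=/plebre/gro]
RET  ToolError: not empty
CALL vault etch[p=/plebre/neni; c=kevi]
RET  created
CALL vault etch[p=/plebre/gro/tenu; c=traflecre]
RET  overwrote
CALL vault recite[p=/plebre/gro/tenu]
RET  traflecre
CALL vault listout[p=/plebre]
RET  [gro/, neni]
CALL vault mkfold[p=/plebre/gro/mafer_en]
RET  ok
CALL vault mkfold[p=/plebre/gro/feco]
RET  ok
CALL vault listout[p=/plebre]
RET  [gro/, neni]


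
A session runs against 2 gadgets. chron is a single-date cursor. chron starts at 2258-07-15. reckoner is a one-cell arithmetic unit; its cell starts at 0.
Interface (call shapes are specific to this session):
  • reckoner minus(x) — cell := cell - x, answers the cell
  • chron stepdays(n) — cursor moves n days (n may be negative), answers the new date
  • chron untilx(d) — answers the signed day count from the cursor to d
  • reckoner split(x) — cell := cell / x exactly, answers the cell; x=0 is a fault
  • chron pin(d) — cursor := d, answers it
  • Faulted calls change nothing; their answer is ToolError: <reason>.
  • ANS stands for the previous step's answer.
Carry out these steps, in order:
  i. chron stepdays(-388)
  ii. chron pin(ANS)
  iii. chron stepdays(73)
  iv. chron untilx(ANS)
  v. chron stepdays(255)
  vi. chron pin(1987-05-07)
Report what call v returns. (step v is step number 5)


Answer: 2258-05-16

Derivation:
>>> chron stepdays n→-388
= 2257-06-22
>>> chron pin d→ANS
= 2257-06-22
>>> chron stepdays n→73
= 2257-09-03
>>> chron untilx d→ANS
= 0
>>> chron stepdays n→255
= 2258-05-16
>>> chron pin d→1987-05-07
= 1987-05-07


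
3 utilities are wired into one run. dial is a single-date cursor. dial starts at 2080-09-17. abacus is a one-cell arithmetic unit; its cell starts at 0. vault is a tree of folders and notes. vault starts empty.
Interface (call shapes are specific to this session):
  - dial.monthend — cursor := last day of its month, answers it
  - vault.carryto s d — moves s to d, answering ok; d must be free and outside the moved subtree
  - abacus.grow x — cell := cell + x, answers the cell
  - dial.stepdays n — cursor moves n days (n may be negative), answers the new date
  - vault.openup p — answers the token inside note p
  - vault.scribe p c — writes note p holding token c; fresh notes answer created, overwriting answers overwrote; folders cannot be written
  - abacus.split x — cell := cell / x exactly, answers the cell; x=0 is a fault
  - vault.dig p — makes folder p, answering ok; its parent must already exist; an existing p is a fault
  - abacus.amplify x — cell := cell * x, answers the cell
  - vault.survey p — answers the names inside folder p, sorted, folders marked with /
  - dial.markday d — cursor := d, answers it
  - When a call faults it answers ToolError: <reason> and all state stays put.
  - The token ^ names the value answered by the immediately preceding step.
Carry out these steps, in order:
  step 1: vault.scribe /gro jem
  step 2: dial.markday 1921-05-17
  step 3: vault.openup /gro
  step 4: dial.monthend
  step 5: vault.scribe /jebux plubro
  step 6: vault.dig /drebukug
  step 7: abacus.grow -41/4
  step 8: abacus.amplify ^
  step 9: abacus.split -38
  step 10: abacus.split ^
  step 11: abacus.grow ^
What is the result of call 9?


~$ vault.scribe /gro jem
[out] created
~$ dial.markday 1921-05-17
[out] 1921-05-17
~$ vault.openup /gro
[out] jem
~$ dial.monthend
[out] 1921-05-31
~$ vault.scribe /jebux plubro
[out] created
~$ vault.dig /drebukug
[out] ok
~$ abacus.grow -41/4
[out] -41/4
~$ abacus.amplify ^
[out] 1681/16
~$ abacus.split -38
[out] -1681/608
~$ abacus.split ^
[out] 1
~$ abacus.grow ^
[out] 2

Answer: -1681/608


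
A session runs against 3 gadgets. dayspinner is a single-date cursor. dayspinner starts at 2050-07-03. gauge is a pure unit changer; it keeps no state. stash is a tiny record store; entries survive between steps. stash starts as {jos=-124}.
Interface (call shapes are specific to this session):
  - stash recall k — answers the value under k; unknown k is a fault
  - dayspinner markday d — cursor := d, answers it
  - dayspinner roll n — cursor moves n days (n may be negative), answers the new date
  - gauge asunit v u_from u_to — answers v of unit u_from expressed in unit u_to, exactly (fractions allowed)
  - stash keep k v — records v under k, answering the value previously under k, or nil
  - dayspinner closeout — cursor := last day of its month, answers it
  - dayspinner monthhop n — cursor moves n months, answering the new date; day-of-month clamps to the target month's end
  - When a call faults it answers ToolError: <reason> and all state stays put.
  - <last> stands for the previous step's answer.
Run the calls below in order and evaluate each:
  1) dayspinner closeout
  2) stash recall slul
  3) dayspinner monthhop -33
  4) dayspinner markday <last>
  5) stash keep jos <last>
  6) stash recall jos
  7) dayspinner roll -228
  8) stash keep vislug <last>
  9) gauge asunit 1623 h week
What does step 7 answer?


-> dayspinner closeout()
<- 2050-07-31
-> stash recall(slul)
<- ToolError: no such key slul
-> dayspinner monthhop(-33)
<- 2047-10-31
-> dayspinner markday(<last>)
<- 2047-10-31
-> stash keep(jos, <last>)
<- -124
-> stash recall(jos)
<- 2047-10-31
-> dayspinner roll(-228)
<- 2047-03-17
-> stash keep(vislug, <last>)
<- nil
-> gauge asunit(1623, h, week)
<- 541/56

Answer: 2047-03-17


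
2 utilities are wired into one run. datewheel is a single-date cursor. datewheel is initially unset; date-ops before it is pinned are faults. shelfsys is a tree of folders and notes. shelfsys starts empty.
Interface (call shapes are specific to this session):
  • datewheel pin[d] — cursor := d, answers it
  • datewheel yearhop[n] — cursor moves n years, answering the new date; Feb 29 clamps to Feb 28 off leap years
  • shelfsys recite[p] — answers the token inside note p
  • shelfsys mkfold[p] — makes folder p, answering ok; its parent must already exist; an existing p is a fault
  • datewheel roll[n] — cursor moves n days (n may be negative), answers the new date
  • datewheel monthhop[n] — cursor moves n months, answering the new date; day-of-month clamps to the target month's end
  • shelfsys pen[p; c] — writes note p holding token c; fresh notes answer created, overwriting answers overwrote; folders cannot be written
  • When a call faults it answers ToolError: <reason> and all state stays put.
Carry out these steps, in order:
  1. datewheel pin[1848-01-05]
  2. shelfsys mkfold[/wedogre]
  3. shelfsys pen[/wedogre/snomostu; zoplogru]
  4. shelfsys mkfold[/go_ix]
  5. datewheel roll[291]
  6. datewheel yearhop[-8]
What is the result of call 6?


Answer: 1840-10-22

Derivation:
-- datewheel pin(1848-01-05) ~> 1848-01-05
-- shelfsys mkfold(/wedogre) ~> ok
-- shelfsys pen(/wedogre/snomostu, zoplogru) ~> created
-- shelfsys mkfold(/go_ix) ~> ok
-- datewheel roll(291) ~> 1848-10-22
-- datewheel yearhop(-8) ~> 1840-10-22


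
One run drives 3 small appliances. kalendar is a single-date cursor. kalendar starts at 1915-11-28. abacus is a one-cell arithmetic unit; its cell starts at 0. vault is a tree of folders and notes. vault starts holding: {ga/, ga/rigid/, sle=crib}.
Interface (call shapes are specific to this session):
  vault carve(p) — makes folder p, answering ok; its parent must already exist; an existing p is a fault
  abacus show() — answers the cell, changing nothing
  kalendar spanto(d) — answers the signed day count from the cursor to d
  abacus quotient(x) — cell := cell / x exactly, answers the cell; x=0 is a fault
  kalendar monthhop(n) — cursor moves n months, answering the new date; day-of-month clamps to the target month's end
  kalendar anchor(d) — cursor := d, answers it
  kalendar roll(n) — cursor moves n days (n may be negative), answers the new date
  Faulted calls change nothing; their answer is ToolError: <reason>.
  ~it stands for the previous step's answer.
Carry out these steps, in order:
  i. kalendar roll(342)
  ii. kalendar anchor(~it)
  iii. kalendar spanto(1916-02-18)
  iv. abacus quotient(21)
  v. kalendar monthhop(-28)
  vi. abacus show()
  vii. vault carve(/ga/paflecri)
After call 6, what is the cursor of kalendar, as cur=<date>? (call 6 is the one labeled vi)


-- kalendar roll(n→342) == 1916-11-04
-- kalendar anchor(d→~it) == 1916-11-04
-- kalendar spanto(d→1916-02-18) == -260
-- abacus quotient(x→21) == 0
-- kalendar monthhop(n→-28) == 1914-07-04
-- abacus show() == 0
-- vault carve(p→/ga/paflecri) == ok

Answer: cur=1914-07-04


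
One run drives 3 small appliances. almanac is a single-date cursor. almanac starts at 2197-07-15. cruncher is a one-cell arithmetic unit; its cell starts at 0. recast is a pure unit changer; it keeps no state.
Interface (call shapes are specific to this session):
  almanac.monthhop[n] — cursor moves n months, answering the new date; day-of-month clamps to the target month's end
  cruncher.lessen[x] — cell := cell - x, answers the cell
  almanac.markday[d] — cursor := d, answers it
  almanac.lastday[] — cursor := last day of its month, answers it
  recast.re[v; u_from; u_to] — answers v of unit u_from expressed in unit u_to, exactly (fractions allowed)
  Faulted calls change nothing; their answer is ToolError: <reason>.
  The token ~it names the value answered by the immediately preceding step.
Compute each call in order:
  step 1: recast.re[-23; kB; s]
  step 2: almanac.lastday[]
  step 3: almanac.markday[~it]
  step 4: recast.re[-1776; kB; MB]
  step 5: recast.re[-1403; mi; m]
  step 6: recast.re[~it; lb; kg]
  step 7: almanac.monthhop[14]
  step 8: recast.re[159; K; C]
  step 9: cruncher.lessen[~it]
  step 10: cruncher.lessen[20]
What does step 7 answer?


Answer: 2198-09-30

Derivation:
! re(v→-23, u_from→kB, u_to→s) -> ToolError: incompatible units
! lastday() -> 2197-07-31
! markday(d→~it) -> 2197-07-31
! re(v→-1776, u_from→kB, u_to→MB) -> -222/125
! re(v→-1403, u_from→mi, u_to→m) -> -282238704/125
! re(v→~it, u_from→lb, u_to→kg) -> -800133266581803/781250000
! monthhop(n→14) -> 2198-09-30
! re(v→159, u_from→K, u_to→C) -> -2283/20
! lessen(x→~it) -> 2283/20
! lessen(x→20) -> 1883/20


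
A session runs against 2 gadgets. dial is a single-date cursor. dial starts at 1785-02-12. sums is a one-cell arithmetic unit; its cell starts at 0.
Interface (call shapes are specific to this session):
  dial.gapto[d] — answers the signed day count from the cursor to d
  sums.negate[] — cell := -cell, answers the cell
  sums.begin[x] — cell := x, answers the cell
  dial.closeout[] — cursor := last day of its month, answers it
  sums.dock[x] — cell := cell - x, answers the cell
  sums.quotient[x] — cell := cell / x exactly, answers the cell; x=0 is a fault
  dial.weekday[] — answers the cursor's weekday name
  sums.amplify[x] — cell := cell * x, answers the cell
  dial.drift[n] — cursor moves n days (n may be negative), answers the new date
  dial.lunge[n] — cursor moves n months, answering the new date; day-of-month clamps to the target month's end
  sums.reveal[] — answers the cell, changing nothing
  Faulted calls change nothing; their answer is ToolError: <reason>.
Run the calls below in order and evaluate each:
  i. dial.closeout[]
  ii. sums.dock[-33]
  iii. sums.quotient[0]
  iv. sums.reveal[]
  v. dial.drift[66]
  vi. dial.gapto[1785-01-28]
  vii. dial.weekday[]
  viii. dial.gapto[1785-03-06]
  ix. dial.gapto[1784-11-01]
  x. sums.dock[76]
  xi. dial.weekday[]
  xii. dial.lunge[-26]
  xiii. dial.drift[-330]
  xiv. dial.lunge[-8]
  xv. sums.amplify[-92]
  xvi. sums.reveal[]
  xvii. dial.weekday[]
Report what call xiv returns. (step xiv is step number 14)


Answer: 1781-08-09

Derivation:
Act: dial.closeout[]
Obs: 1785-02-28
Act: sums.dock[x: -33]
Obs: 33
Act: sums.quotient[x: 0]
Obs: ToolError: division by zero
Act: sums.reveal[]
Obs: 33
Act: dial.drift[n: 66]
Obs: 1785-05-05
Act: dial.gapto[d: 1785-01-28]
Obs: -97
Act: dial.weekday[]
Obs: Thursday
Act: dial.gapto[d: 1785-03-06]
Obs: -60
Act: dial.gapto[d: 1784-11-01]
Obs: -185
Act: sums.dock[x: 76]
Obs: -43
Act: dial.weekday[]
Obs: Thursday
Act: dial.lunge[n: -26]
Obs: 1783-03-05
Act: dial.drift[n: -330]
Obs: 1782-04-09
Act: dial.lunge[n: -8]
Obs: 1781-08-09
Act: sums.amplify[x: -92]
Obs: 3956
Act: sums.reveal[]
Obs: 3956
Act: dial.weekday[]
Obs: Thursday


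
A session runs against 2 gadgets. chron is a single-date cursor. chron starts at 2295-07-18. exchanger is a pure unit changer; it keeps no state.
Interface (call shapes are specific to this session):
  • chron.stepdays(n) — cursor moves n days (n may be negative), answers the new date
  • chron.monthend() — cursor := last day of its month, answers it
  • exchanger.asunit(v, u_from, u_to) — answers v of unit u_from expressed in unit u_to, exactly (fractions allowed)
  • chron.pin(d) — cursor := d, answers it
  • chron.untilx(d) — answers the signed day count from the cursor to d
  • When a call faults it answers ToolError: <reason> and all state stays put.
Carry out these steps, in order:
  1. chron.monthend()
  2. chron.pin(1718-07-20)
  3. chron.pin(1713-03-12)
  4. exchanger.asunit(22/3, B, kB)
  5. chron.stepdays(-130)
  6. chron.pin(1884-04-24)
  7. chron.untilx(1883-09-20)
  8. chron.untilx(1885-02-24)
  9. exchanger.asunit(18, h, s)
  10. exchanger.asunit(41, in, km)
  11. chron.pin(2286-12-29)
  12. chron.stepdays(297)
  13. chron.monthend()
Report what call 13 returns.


Answer: 2287-10-31

Derivation:
Invoking chron.monthend(): 2295-07-31.
I run chron.pin with d='1718-07-20', which returns 1718-07-20.
I invoke chron.pin with d='1713-03-12', and get 1713-03-12.
Using exchanger.asunit with v='22/3', u_from='B', u_to='kB', and see 11/1500.
I use chron.stepdays with n='-130', and observe 1712-11-02.
Calling chron.pin with d='1884-04-24', and see 1884-04-24.
I call chron.untilx with d='1883-09-20', yielding -217.
Then chron.untilx with d='1885-02-24', and get 306.
Then exchanger.asunit with v='18', u_from='h', u_to='s', giving 64800.
I run exchanger.asunit with v='41', u_from='in', u_to='km', which returns 5207/5000000.
Invoking chron.pin with d='2286-12-29', giving 2286-12-29.
Now I run chron.stepdays with n='297', yielding 2287-10-22.
I use chron.monthend(), yielding 2287-10-31.


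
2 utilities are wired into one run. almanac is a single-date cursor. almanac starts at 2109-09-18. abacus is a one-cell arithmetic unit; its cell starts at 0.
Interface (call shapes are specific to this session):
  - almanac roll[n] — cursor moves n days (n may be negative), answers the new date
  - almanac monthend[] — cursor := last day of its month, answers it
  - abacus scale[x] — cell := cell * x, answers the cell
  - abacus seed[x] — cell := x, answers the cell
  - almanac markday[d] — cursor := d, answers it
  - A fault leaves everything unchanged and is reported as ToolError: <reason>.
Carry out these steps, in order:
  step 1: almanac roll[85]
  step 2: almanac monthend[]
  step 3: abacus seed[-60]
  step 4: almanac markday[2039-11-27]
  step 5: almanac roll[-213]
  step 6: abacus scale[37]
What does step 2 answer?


Answer: 2109-12-31

Derivation:
==> almanac roll(n='85')
<== 2109-12-12
==> almanac monthend()
<== 2109-12-31
==> abacus seed(x='-60')
<== -60
==> almanac markday(d='2039-11-27')
<== 2039-11-27
==> almanac roll(n='-213')
<== 2039-04-28
==> abacus scale(x='37')
<== -2220


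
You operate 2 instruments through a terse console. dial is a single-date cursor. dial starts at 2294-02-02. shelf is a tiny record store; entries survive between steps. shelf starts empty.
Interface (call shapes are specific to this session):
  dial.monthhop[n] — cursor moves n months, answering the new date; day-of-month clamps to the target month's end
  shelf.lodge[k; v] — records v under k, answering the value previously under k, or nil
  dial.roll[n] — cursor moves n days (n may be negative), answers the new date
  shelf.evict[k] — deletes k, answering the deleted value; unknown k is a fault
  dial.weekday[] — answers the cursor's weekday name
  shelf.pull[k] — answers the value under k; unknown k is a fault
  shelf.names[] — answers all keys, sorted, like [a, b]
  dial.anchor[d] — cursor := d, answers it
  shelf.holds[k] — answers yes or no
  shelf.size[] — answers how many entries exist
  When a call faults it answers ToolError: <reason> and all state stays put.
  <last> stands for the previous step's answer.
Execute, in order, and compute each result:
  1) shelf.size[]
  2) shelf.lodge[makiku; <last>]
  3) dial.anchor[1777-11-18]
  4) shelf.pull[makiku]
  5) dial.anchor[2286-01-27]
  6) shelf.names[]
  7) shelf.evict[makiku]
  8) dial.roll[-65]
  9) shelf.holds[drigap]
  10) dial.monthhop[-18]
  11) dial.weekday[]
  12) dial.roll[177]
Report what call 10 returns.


-> shelf.size()
<- 0
-> shelf.lodge(k→makiku, v→<last>)
<- nil
-> dial.anchor(d→1777-11-18)
<- 1777-11-18
-> shelf.pull(k→makiku)
<- 0
-> dial.anchor(d→2286-01-27)
<- 2286-01-27
-> shelf.names()
<- [makiku]
-> shelf.evict(k→makiku)
<- 0
-> dial.roll(n→-65)
<- 2285-11-23
-> shelf.holds(k→drigap)
<- no
-> dial.monthhop(n→-18)
<- 2284-05-23
-> dial.weekday()
<- Friday
-> dial.roll(n→177)
<- 2284-11-16

Answer: 2284-05-23


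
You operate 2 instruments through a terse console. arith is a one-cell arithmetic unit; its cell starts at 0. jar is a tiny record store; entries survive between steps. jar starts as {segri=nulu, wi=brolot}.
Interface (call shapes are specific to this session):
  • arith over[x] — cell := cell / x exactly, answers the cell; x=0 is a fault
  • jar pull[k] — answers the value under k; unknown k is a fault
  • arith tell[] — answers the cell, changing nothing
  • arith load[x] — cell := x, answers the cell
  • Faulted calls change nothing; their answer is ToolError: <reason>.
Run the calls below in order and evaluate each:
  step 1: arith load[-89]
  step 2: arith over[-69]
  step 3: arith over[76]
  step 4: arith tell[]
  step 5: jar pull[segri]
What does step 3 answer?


Answer: 89/5244

Derivation:
·→ arith load(x: -89)
·← -89
·→ arith over(x: -69)
·← 89/69
·→ arith over(x: 76)
·← 89/5244
·→ arith tell()
·← 89/5244
·→ jar pull(k: segri)
·← nulu


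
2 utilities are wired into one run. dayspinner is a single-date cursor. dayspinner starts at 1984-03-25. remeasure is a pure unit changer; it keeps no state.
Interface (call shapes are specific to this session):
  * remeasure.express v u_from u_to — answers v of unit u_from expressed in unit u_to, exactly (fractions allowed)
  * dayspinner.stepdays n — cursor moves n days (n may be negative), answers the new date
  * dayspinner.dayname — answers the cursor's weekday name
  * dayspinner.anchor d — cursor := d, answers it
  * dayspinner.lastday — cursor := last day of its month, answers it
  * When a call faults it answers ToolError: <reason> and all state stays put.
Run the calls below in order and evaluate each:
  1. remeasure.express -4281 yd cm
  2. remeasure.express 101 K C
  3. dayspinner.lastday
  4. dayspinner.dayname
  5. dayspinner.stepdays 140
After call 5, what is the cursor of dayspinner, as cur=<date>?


Answer: cur=1984-08-18

Derivation:
% remeasure.express(v=-4281, u_from=yd, u_to=cm) ~> -9786366/25
% remeasure.express(v=101, u_from=K, u_to=C) ~> -3443/20
% dayspinner.lastday() ~> 1984-03-31
% dayspinner.dayname() ~> Saturday
% dayspinner.stepdays(n=140) ~> 1984-08-18


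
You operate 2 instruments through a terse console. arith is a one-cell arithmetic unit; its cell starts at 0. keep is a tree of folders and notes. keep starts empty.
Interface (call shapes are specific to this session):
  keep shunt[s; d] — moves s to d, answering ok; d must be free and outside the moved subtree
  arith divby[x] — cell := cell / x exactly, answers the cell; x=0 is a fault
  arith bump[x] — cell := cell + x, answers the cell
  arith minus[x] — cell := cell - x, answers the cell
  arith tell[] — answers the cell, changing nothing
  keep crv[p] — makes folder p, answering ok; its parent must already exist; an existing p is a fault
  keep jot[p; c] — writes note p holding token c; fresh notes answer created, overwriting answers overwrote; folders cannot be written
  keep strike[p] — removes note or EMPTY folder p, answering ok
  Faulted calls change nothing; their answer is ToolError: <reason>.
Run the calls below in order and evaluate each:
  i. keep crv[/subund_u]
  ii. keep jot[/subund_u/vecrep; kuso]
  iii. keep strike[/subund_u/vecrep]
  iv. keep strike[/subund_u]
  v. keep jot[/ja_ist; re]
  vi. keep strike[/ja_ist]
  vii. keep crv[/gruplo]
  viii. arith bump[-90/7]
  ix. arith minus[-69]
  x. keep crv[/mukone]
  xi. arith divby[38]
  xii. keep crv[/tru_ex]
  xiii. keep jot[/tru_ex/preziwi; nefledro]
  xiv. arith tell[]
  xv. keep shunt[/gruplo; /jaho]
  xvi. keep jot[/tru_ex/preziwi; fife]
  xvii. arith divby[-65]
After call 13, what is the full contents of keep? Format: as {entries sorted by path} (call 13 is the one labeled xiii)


Answer: {gruplo/, mukone/, tru_ex/, tru_ex/preziwi=nefledro}

Derivation:
→ keep crv(/subund_u)
← ok
→ keep jot(/subund_u/vecrep, kuso)
← created
→ keep strike(/subund_u/vecrep)
← ok
→ keep strike(/subund_u)
← ok
→ keep jot(/ja_ist, re)
← created
→ keep strike(/ja_ist)
← ok
→ keep crv(/gruplo)
← ok
→ arith bump(-90/7)
← -90/7
→ arith minus(-69)
← 393/7
→ keep crv(/mukone)
← ok
→ arith divby(38)
← 393/266
→ keep crv(/tru_ex)
← ok
→ keep jot(/tru_ex/preziwi, nefledro)
← created
→ arith tell()
← 393/266
→ keep shunt(/gruplo, /jaho)
← ok
→ keep jot(/tru_ex/preziwi, fife)
← overwrote
→ arith divby(-65)
← -393/17290


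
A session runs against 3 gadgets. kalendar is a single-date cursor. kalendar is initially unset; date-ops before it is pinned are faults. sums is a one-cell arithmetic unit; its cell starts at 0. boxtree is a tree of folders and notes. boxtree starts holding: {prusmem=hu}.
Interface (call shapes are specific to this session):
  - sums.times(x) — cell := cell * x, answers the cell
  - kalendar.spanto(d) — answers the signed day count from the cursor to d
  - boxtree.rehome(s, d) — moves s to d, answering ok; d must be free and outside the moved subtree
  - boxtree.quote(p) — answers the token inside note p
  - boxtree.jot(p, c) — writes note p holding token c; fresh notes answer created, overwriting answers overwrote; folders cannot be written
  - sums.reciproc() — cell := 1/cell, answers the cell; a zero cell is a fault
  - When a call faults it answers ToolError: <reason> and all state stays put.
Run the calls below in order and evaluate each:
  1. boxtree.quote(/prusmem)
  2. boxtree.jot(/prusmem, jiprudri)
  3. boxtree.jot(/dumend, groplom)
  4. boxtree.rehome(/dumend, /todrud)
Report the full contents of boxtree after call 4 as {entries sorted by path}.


Answer: {prusmem=jiprudri, todrud=groplom}

Derivation:
Step: boxtree.quote[p→/prusmem]
Result: hu
Step: boxtree.jot[p→/prusmem; c→jiprudri]
Result: overwrote
Step: boxtree.jot[p→/dumend; c→groplom]
Result: created
Step: boxtree.rehome[s→/dumend; d→/todrud]
Result: ok


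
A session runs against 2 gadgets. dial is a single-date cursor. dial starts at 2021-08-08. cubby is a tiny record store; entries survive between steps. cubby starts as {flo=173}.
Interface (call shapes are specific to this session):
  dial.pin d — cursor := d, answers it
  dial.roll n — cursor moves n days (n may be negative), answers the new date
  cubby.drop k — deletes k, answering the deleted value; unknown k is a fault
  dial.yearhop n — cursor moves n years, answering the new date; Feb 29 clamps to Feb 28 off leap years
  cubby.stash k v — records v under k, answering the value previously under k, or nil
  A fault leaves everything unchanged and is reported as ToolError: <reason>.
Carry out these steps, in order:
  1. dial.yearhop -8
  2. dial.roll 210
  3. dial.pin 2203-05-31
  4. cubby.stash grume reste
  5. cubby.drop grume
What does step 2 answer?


> dial.yearhop n='-8'
[out] 2013-08-08
> dial.roll n='210'
[out] 2014-03-06
> dial.pin d='2203-05-31'
[out] 2203-05-31
> cubby.stash k='grume' v='reste'
[out] nil
> cubby.drop k='grume'
[out] reste

Answer: 2014-03-06


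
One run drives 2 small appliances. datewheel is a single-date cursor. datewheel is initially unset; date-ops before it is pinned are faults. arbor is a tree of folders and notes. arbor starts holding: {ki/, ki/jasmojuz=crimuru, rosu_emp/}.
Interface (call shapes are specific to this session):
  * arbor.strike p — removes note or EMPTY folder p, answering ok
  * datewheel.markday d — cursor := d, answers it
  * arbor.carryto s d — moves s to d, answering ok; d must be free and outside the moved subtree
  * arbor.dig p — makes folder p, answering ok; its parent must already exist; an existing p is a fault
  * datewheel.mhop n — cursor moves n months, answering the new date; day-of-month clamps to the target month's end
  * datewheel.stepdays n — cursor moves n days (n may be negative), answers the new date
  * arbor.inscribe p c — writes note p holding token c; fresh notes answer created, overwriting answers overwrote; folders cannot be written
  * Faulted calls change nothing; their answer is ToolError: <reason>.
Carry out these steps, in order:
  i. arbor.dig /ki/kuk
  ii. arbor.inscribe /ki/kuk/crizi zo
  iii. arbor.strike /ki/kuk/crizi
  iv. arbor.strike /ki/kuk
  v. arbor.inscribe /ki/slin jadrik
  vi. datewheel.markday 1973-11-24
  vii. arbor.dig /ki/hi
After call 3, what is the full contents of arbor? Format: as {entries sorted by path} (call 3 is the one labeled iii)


Do: arbor.dig[p: /ki/kuk]
See: ok
Do: arbor.inscribe[p: /ki/kuk/crizi; c: zo]
See: created
Do: arbor.strike[p: /ki/kuk/crizi]
See: ok
Do: arbor.strike[p: /ki/kuk]
See: ok
Do: arbor.inscribe[p: /ki/slin; c: jadrik]
See: created
Do: datewheel.markday[d: 1973-11-24]
See: 1973-11-24
Do: arbor.dig[p: /ki/hi]
See: ok

Answer: {ki/, ki/jasmojuz=crimuru, ki/kuk/, rosu_emp/}


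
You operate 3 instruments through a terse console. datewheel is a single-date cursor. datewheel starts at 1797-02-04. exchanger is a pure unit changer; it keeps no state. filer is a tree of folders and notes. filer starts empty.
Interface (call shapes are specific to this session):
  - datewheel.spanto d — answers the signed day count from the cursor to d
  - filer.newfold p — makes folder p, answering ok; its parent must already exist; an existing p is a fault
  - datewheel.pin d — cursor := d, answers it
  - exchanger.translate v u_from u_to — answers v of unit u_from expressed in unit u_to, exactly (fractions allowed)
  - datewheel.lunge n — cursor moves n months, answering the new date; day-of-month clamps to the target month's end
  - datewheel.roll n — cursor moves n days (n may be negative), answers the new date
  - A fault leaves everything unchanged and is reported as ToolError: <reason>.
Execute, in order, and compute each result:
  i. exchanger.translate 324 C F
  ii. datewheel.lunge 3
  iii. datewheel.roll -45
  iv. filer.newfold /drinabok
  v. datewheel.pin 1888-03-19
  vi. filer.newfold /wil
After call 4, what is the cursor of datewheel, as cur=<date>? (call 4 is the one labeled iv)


Answer: cur=1797-03-20

Derivation:
// exchanger.translate(v='324', u_from='C', u_to='F') ~> 3076/5
// datewheel.lunge(n='3') ~> 1797-05-04
// datewheel.roll(n='-45') ~> 1797-03-20
// filer.newfold(p='/drinabok') ~> ok
// datewheel.pin(d='1888-03-19') ~> 1888-03-19
// filer.newfold(p='/wil') ~> ok


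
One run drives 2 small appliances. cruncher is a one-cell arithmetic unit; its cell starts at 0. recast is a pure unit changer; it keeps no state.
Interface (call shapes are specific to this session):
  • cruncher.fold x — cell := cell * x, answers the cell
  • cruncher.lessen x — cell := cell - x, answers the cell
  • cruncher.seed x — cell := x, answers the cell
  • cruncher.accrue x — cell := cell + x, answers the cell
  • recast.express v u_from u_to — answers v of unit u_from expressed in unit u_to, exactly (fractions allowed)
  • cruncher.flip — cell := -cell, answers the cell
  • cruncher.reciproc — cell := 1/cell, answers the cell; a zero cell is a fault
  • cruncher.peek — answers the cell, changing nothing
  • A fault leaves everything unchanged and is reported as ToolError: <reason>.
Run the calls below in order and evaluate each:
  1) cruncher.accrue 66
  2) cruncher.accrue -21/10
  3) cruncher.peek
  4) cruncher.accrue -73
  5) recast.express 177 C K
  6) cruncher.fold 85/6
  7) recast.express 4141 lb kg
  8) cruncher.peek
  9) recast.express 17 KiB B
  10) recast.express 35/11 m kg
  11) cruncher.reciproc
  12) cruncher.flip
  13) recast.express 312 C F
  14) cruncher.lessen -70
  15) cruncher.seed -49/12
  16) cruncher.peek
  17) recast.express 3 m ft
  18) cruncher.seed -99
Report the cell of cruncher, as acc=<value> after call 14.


I use cruncher.accrue on 66, and observe 66.
I invoke cruncher.accrue on -21/10, yielding 639/10.
I try cruncher.peek, and see 639/10.
Then cruncher.accrue on -73: -91/10.
Then recast.express on 177, C, K, → 9003/20.
Calling cruncher.fold on 85/6, and get -1547/12.
I try recast.express on 4141, lb, kg, and observe 187832600417/100000000.
Invoking cruncher.peek(): -1547/12.
I try recast.express on 17, KiB, B: 17408.
Then recast.express on 35/11, m, kg, and observe ToolError: incompatible units.
I call cruncher.reciproc(), and see -12/1547.
I run cruncher.flip, — result: 12/1547.
I invoke recast.express on 312, C, F, and get 2968/5.
I invoke cruncher.lessen on -70, and see 108302/1547.
Using cruncher.seed on -49/12, giving -49/12.
Calling cruncher.peek, and observe -49/12.
Then recast.express on 3, m, ft: 1250/127.
I invoke cruncher.seed on -99, which returns -99.

Answer: acc=108302/1547


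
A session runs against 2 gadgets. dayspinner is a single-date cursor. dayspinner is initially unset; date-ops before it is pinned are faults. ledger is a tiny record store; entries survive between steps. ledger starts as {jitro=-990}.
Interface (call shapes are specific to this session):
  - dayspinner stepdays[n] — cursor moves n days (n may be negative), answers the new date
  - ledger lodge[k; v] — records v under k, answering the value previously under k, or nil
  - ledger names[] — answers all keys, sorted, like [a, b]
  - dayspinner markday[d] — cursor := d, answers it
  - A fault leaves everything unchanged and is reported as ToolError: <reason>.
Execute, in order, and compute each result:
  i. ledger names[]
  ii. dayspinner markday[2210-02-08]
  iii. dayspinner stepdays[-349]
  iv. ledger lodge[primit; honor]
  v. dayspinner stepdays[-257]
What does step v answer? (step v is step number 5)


Answer: 2208-06-12

Derivation:
-> ledger names()
<- [jitro]
-> dayspinner markday(d→2210-02-08)
<- 2210-02-08
-> dayspinner stepdays(n→-349)
<- 2209-02-24
-> ledger lodge(k→primit, v→honor)
<- nil
-> dayspinner stepdays(n→-257)
<- 2208-06-12
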